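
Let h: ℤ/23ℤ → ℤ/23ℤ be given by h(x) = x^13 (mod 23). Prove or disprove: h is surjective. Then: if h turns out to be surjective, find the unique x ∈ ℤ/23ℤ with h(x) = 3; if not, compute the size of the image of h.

16

Since 23 is prime, the nonzero elements of ℤ/23ℤ form a cyclic group of order 22.
As gcd(13, 22) = 1, raising to the 13th power is a bijection on this group: if x_1^13 ≡ x_2^13 then (x_1x_2^{−1})^13 = 1, and the only element of order dividing gcd(13, 22) = 1 is 1, so x_1 = x_2.
With h(0) = 0 this makes h injective on all of ℤ/23ℤ, hence bijective (finite equal-size domain and codomain). In particular h is surjective.
Since h is surjective, we find the preimage of 3. The inverse of x ↦ x^13 on (ℤ/23ℤ)^× is x ↦ x^17, because 13·17 = 221 = 10·22 + 1 ≡ 1 (mod 22) and x^{22} = 1 for x ≠ 0 (Fermat). So h⁻¹(3) = 3^17 mod 23.
Repeated squaring mod 23: 3^1 ≡ 3, 3^2 ≡ 3² = 9, 3^4 ≡ 9² = 81 ≡ 12, 3^8 ≡ 12² = 144 ≡ 6, 3^16 ≡ 6² = 36 ≡ 13. Since 17 = 16 + 1, 3^17 ≡ 13·3: 13·3 = 39 ≡ 16. So 3^17 ≡ 16 (mod 23).
Hence h⁻¹(3) = 16.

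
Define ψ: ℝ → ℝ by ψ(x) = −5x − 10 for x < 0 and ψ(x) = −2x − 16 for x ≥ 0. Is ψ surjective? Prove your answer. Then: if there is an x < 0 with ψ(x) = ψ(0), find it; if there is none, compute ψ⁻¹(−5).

Both pieces are strictly decreasing (slopes −5 and −2), so each is injective on its own interval.
The left piece maps (−∞, 0) onto (−10, ∞); the right piece maps [0, ∞) onto (−∞, −16].
The union (−10, ∞) ∪ (−∞, −16] omits the interval between −10 and −16; in particular −10 has no preimage. So ψ is not surjective.
Because the two images are disjoint, no x < 0 has ψ(x) = ψ(0), so we compute ψ⁻¹(−5): −5 lies in (−10, ∞), so solve −5x − 10 = −5: x = (−5 + 10)/(−5) = −1.

-1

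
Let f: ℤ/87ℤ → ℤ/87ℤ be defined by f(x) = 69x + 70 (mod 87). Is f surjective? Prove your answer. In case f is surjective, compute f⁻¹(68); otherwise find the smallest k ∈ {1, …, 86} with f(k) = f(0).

Since gcd(69, 87) = 3, we have 69x ≡ 0 (mod 3) for all x, so f(x) ≡ 1 (mod 3).
But 0 ≢ 1 (mod 3), so 0 ∈ ℤ/87ℤ has no preimage. So f is not surjective.
Since f is not surjective, we find the least positive k with f(k) = f(0): this means 69k ≡ 0 (mod 87), i.e. 87 ∣ 69k. Since gcd(69, 87) = 3, dividing through by 3 this holds exactly when 29 ∣ 23k, and as gcd(23, 29) = 1, exactly when 29 ∣ k.
The smallest positive such k is 29.

29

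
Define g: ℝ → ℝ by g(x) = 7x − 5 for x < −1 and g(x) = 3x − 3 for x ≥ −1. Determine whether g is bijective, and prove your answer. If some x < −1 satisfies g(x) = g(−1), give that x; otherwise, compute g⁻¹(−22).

Both pieces are strictly increasing (slopes 7 and 3), so each is injective on its own interval.
The left piece maps (−∞, −1) onto (−∞, −12); the right piece maps [−1, ∞) onto [−6, ∞).
The images leave a gap (−12 has no preimage), so g is not surjective, hence not bijective.
Because the two images are disjoint, no x < −1 has g(x) = g(−1), so we compute g⁻¹(−22): −22 lies in (−∞, −12), so solve 7x − 5 = −22: x = (−22 + 5)/7 = −17/7.

-17/7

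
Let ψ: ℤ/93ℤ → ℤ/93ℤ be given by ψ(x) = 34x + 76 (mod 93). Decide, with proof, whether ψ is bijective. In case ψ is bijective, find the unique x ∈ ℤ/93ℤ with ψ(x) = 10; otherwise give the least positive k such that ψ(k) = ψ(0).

9

Suppose ψ(u) = ψ(v) in ℤ/93ℤ. Then 34u + 76 ≡ 34v + 76 (mod 93), thus 34(u − v) ≡ 0 (mod 93).
Since gcd(34, 93) = 1, 34 is invertible modulo 93, thus u − v ≡ 0 (mod 93), i.e. u = v.
We now compute 34⁻¹ mod 93 explicitly. Euclid's algorithm: 93 = 2·34 + 25, 34 = 1·25 + 9, 25 = 2·9 + 7, 9 = 1·7 + 2, 7 = 3·2 + 1; back-substituting gives 1 = 52·34 − 19·93, so 34⁻¹ ≡ 52 (mod 93).
For any y ∈ ℤ/93ℤ, x = 52(y − 76) mod 93 satisfies ψ(x) = 34·52(y − 76) + 76 ≡ y (since 34·52 ≡ 1 mod 93). So every y has a preimage.
So ψ is bijective.
Since ψ is bijective, we find ψ⁻¹(10): we need 34x ≡ 10 − 76 ≡ 27 (mod 93). Using 34⁻¹ = 52: x ≡ 52·27 = 1404 = 15·93 + 9, so x = 9.
Check: ψ(9) = 34·9 + 76 = 382 = 4·93 + 10 ≡ 10 (mod 93).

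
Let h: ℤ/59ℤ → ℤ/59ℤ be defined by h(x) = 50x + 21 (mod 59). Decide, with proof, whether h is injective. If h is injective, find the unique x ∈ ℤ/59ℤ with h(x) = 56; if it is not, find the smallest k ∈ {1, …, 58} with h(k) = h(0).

42

By definition, h is injective if h(x_1) = h(x_2) implies x_1 = x_2.
If h(x_1) = h(x_2), then 50x_1 ≡ 50x_2 (mod 59). Because gcd(50, 59) = 1, we may cancel 50 to get x_1 ≡ x_2 (mod 59).
Therefore h is injective.
We now compute 50⁻¹ mod 59 explicitly. Euclid's algorithm: 59 = 1·50 + 9, 50 = 5·9 + 5, 9 = 1·5 + 4, 5 = 1·4 + 1; back-substituting gives 1 = 13·50 − 11·59, so 50⁻¹ ≡ 13 (mod 59).
Since h is injective, we find h⁻¹(56): we need 50x ≡ 56 − 21 ≡ 35 (mod 59). Using 50⁻¹ = 13: x ≡ 13·35 = 455 = 7·59 + 42, so x = 42.
Check: h(42) = 50·42 + 21 = 2121 = 35·59 + 56 ≡ 56 (mod 59).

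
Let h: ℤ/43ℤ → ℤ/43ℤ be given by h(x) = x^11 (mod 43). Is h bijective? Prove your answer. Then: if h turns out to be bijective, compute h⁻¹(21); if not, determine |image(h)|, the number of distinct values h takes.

Since 43 is prime, the nonzero elements of ℤ/43ℤ form a cyclic group of order 42.
As gcd(11, 42) = 1, raising to the 11th power is a bijection on this group: if u^11 ≡ v^11 then (uv^{−1})^11 = 1, and the only element of order dividing gcd(11, 42) = 1 is 1, so u = v.
With h(0) = 0 this makes h injective on all of ℤ/43ℤ, hence bijective (finite equal-size domain and codomain). In particular h is bijective.
Since h is bijective, we find the preimage of 21. The inverse of x ↦ x^11 on (ℤ/43ℤ)^× is x ↦ x^23, because 11·23 = 253 = 6·42 + 1 ≡ 1 (mod 42) and x^{42} = 1 for x ≠ 0 (Fermat). So h⁻¹(21) = 21^23 mod 43.
Repeated squaring mod 43: 21^1 ≡ 21, 21^2 ≡ 21² = 441 ≡ 11, 21^4 ≡ 11² = 121 ≡ 35, 21^8 ≡ 35² = 1225 ≡ 21, 21^16 ≡ 21² = 441 ≡ 11. Since 23 = 16 + 4 + 2 + 1, 21^23 ≡ 11·35·11·21: 11·35 = 385 ≡ 41, then 41·11 = 451 ≡ 21, then 21·21 = 441 ≡ 11. So 21^23 ≡ 11 (mod 43).
Hence h⁻¹(21) = 11.

11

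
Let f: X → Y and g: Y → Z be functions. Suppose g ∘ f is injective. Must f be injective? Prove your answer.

injective

Suppose f(u) = f(v). Applying g: (g ∘ f)(u) = (g ∘ f)(v). Since g ∘ f is injective, u = v. Hence f is injective.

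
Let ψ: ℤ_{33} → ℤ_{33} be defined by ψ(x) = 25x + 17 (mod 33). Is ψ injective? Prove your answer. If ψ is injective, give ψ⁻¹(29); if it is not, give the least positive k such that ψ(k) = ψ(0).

15

If ψ(a) = ψ(b), then 25a ≡ 25b (mod 33). Because gcd(25, 33) = 1, we may cancel 25 to get a ≡ b (mod 33).
Therefore ψ is injective.
We now compute 25⁻¹ mod 33 explicitly. Euclid's algorithm: 33 = 1·25 + 8, 25 = 3·8 + 1; back-substituting gives 1 = 4·25 − 3·33, so 25⁻¹ ≡ 4 (mod 33).
Since ψ is injective, we find ψ⁻¹(29): we need 25x ≡ 29 − 17 ≡ 12 (mod 33). Using 25⁻¹ = 4: x ≡ 4·12 = 48 = 1·33 + 15, so x = 15.
Check: ψ(15) = 25·15 + 17 = 392 = 11·33 + 29 ≡ 29 (mod 33).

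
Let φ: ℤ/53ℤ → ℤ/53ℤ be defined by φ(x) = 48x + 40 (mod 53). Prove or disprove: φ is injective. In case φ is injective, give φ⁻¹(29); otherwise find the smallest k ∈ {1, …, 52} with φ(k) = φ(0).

Recall: injectivity means: for all s, t in the domain, φ(s) = φ(t) implies s = t.
If φ(s) = φ(t), then 48s ≡ 48t (mod 53). Because gcd(48, 53) = 1, we may cancel 48 to get s ≡ t (mod 53).
Hence φ is injective.
We now compute 48⁻¹ mod 53 explicitly. Euclid's algorithm: 53 = 1·48 + 5, 48 = 9·5 + 3, 5 = 1·3 + 2, 3 = 1·2 + 1; back-substituting gives 1 = 21·48 − 19·53, so 48⁻¹ ≡ 21 (mod 53).
Since φ is injective, we compute φ⁻¹(29): solve 48x + 40 ≡ 29 (mod 53), i.e. 48x ≡ 42 (mod 53).
Multiplying by 48⁻¹ = 21 gives x ≡ 21·42 = 882 = 16·53 + 34 ≡ 34 (mod 53).
Check: φ(34) = 48·34 + 40 = 1672 = 31·53 + 29 ≡ 29 (mod 53).

34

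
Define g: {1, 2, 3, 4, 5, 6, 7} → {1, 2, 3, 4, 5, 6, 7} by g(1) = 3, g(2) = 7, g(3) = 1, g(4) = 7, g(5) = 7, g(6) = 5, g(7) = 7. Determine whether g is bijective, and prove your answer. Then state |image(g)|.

g(2) = 7 = g(4) with 2 ≠ 4, so g is not injective, hence not bijective.
The image of g is {1, 3, 5, 7}, which has 4 elements.

4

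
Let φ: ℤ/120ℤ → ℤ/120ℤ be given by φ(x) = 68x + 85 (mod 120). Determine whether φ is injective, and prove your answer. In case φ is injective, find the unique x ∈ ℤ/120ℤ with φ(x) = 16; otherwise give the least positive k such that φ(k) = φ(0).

30

We have gcd(68, 120) = 4 > 1. Taking x_1 = 0 and x_2 = 30: φ(0) = 85 and φ(30) = 68·30 + 85 = 2125 ≡ 85 (mod 120).
So φ(0) = φ(30) while 0 ≠ 30, therefore φ is not injective.
Since φ is not injective, we find the least positive k with φ(k) = φ(0): this means 68k ≡ 0 (mod 120), i.e. 120 ∣ 68k. Since gcd(68, 120) = 4, dividing through by 4 this holds exactly when 30 ∣ 17k, and as gcd(17, 30) = 1, exactly when 30 ∣ k.
The smallest positive such k is 30.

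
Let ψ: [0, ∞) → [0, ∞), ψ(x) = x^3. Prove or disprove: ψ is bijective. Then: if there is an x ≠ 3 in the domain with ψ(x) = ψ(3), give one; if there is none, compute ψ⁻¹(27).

On [0, ∞), x ↦ x^3 is strictly increasing (injective) and for any y ∈ [0, ∞) the 3rd root y^{1/3} lies in [0, ∞) (surjective). So ψ is bijective.
Since x ↦ x^3 is strictly increasing on [0, ∞), it is injective there, so no x ≠ 3 in the domain has ψ(x) = ψ(3). We therefore compute ψ⁻¹(27) = 27^{1/3} = 3 (indeed 3^3 = 27).

3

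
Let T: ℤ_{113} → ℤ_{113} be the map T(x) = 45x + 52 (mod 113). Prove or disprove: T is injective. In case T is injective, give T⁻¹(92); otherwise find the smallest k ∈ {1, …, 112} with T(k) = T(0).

26

Recall: T is injective when T(s) = T(t) forces s = t.
If T(s) = T(t), then 45s ≡ 45t (mod 113). Because gcd(45, 113) = 1, we may cancel 45 to get s ≡ t (mod 113).
Thus T is injective.
We now compute 45⁻¹ mod 113 explicitly. Euclid's algorithm: 113 = 2·45 + 23, 45 = 1·23 + 22, 23 = 1·22 + 1; back-substituting gives 1 = 108·45 − 43·113, so 45⁻¹ ≡ 108 (mod 113).
Since T is injective, we compute T⁻¹(92): solve 45x + 52 ≡ 92 (mod 113), i.e. 45x ≡ 40 (mod 113).
Multiplying by 45⁻¹ = 108 gives x ≡ 108·40 = 4320 = 38·113 + 26 ≡ 26 (mod 113).
Check: T(26) = 45·26 + 52 = 1222 = 10·113 + 92 ≡ 92 (mod 113).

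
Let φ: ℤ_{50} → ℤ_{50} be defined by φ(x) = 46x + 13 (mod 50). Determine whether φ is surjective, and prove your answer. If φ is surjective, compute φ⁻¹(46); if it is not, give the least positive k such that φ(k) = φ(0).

Since gcd(46, 50) = 2, we have 46x ≡ 0 (mod 2) for all x, so φ(x) ≡ 1 (mod 2).
But 0 ≢ 1 (mod 2), so 0 ∈ ℤ_{50} has no preimage. Hence φ is not surjective.
Since φ is not surjective, we find the least positive k with φ(k) = φ(0): this means 46k ≡ 0 (mod 50), i.e. 50 ∣ 46k. Since gcd(46, 50) = 2, dividing through by 2 this holds exactly when 25 ∣ 23k, and as gcd(23, 25) = 1, exactly when 25 ∣ k.
The smallest positive such k is 25.

25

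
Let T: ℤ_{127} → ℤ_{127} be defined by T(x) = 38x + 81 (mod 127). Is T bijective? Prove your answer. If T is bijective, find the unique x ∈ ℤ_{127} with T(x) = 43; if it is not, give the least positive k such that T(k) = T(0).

126

Suppose T(s) = T(t) in ℤ_{127}. Then 38s + 81 ≡ 38t + 81 (mod 127), hence 38(s − t) ≡ 0 (mod 127).
Since gcd(38, 127) = 1, 38 is invertible modulo 127, so s − t ≡ 0 (mod 127), i.e. s = t.
We now compute 38⁻¹ mod 127 explicitly. Euclid's algorithm: 127 = 3·38 + 13, 38 = 2·13 + 12, 13 = 1·12 + 1; back-substituting gives 1 = 117·38 − 35·127, so 38⁻¹ ≡ 117 (mod 127).
Then y ↦ 117(y − 81) is a two-sided inverse to T, so every y ∈ ℤ_{127} has a preimage.
Therefore T is bijective.
Since T is bijective, we find T⁻¹(43): we need 38x ≡ 43 − 81 ≡ 89 (mod 127). Using 38⁻¹ = 117: x ≡ 117·89 = 10413 = 81·127 + 126, so x = 126.
Check: T(126) = 38·126 + 81 = 4869 = 38·127 + 43 ≡ 43 (mod 127).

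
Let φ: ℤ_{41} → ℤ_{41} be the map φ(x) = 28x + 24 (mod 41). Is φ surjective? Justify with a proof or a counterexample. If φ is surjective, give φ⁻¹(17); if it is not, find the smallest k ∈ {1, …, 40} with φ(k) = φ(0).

Recall: φ is surjective if every y in the codomain equals φ(x) for some x in the domain.
Since gcd(28, 41) = 1, 28 is invertible modulo 41. Euclid's algorithm: 41 = 1·28 + 13, 28 = 2·13 + 2, 13 = 6·2 + 1; back-substituting gives 1 = 22·28 − 15·41, so 28⁻¹ ≡ 22 (mod 41).
Then y ↦ 22(y − 24) is a two-sided inverse to φ, so every y ∈ ℤ_{41} has a preimage.
Therefore φ is surjective.
Since φ is surjective, we compute φ⁻¹(17): solve 28x + 24 ≡ 17 (mod 41), i.e. 28x ≡ 34 (mod 41).
Multiplying by 28⁻¹ = 22 gives x ≡ 22·34 = 748 = 18·41 + 10 ≡ 10 (mod 41).
Check: φ(10) = 28·10 + 24 = 304 = 7·41 + 17 ≡ 17 (mod 41).

10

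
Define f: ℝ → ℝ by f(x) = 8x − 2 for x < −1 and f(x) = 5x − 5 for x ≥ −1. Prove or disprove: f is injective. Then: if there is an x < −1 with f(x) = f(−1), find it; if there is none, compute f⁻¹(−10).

-1

Both pieces are strictly increasing (slopes 8 and 5), so each is injective on its own interval.
The left piece maps (−∞, −1) onto (−∞, −10); the right piece maps [−1, ∞) onto [−10, ∞).
These images are disjoint, so no value is attained by both pieces. Therefore f is injective.
Because the two images are disjoint, no x < −1 has f(x) = f(−1), so we compute f⁻¹(−10): −10 lies in [−10, ∞), so solve 5x − 5 = −10: x = (−10 + 5)/5 = −1.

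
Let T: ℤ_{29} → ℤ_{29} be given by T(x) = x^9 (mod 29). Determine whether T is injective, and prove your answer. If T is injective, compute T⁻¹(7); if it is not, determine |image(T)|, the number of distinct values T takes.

Since 29 is prime, the nonzero elements of ℤ_{29} form a cyclic group of order 28.
As gcd(9, 28) = 1, raising to the 9th power is a bijection on this group: if s^9 ≡ t^9 then (st^{−1})^9 = 1, and the only element of order dividing gcd(9, 28) = 1 is 1, so s = t.
With T(0) = 0 this makes T injective on all of ℤ_{29}, hence bijective (finite equal-size domain and codomain). In particular T is injective.
Since T is injective, we find the preimage of 7. The inverse of x ↦ x^9 on (ℤ_{29})^× is x ↦ x^25, because 9·25 = 225 = 8·28 + 1 ≡ 1 (mod 28) and x^{28} = 1 for x ≠ 0 (Fermat). So T⁻¹(7) = 7^25 mod 29.
Repeated squaring mod 29: 7^1 ≡ 7, 7^2 ≡ 7² = 49 ≡ 20, 7^4 ≡ 20² = 400 ≡ 23, 7^8 ≡ 23² = 529 ≡ 7, 7^16 ≡ 7² = 49 ≡ 20. Since 25 = 16 + 8 + 1, 7^25 ≡ 20·7·7: 20·7 = 140 ≡ 24, then 24·7 = 168 ≡ 23. So 7^25 ≡ 23 (mod 29).
Hence T⁻¹(7) = 23.

23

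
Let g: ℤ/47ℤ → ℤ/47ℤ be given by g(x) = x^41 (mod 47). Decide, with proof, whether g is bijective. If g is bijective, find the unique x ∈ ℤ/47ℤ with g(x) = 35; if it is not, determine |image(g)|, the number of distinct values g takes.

Since 47 is prime, the nonzero elements of ℤ/47ℤ form a cyclic group of order 46.
As gcd(41, 46) = 1, raising to the 41st power is a bijection on this group: if a^41 ≡ b^41 then (ab^{−1})^41 = 1, and the only element of order dividing gcd(41, 46) = 1 is 1, so a = b.
With g(0) = 0 this makes g injective on all of ℤ/47ℤ, hence bijective (finite equal-size domain and codomain). In particular g is bijective.
Since g is bijective, we find the preimage of 35. The inverse of x ↦ x^41 on (ℤ/47ℤ)^× is x ↦ x^9, because 41·9 = 369 = 8·46 + 1 ≡ 1 (mod 46) and x^{46} = 1 for x ≠ 0 (Fermat). So g⁻¹(35) = 35^9 mod 47.
Repeated squaring mod 47: 35^1 ≡ 35, 35^2 ≡ 35² = 1225 ≡ 3, 35^4 ≡ 3² = 9, 35^8 ≡ 9² = 81 ≡ 34. Since 9 = 8 + 1, 35^9 ≡ 34·35: 34·35 = 1190 ≡ 15. So 35^9 ≡ 15 (mod 47).
Hence g⁻¹(35) = 15.

15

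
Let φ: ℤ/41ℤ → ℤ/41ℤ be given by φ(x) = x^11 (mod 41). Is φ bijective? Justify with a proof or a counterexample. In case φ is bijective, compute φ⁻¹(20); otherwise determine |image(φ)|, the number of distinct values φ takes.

Since 41 is prime, the nonzero elements of ℤ/41ℤ form a cyclic group of order 40.
As gcd(11, 40) = 1, raising to the 11th power is a bijection on this group: if x_1^11 ≡ x_2^11 then (x_1x_2^{−1})^11 = 1, and the only element of order dividing gcd(11, 40) = 1 is 1, so x_1 = x_2.
With φ(0) = 0 this makes φ injective on all of ℤ/41ℤ, hence bijective (finite equal-size domain and codomain). In particular φ is bijective.
Since φ is bijective, we find the preimage of 20. The inverse of x ↦ x^11 on (ℤ/41ℤ)^× is x ↦ x^11, because 11·11 = 121 = 3·40 + 1 ≡ 1 (mod 40) and x^{40} = 1 for x ≠ 0 (Fermat). So φ⁻¹(20) = 20^11 mod 41.
Repeated squaring mod 41: 20^1 ≡ 20, 20^2 ≡ 20² = 400 ≡ 31, 20^4 ≡ 31² = 961 ≡ 18, 20^8 ≡ 18² = 324 ≡ 37. Since 11 = 8 + 2 + 1, 20^11 ≡ 37·31·20: 37·31 = 1147 ≡ 40, then 40·20 = 800 ≡ 21. So 20^11 ≡ 21 (mod 41).
Hence φ⁻¹(20) = 21.

21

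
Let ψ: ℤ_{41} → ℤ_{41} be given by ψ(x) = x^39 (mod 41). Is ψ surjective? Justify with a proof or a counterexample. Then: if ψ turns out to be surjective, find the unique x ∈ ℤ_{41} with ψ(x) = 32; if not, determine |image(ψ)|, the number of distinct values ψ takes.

9

Since 41 is prime, the nonzero elements of ℤ_{41} form a cyclic group of order 40.
As gcd(39, 40) = 1, raising to the 39th power is a bijection on this group: if a^39 ≡ b^39 then (ab^{−1})^39 = 1, and the only element of order dividing gcd(39, 40) = 1 is 1, so a = b.
With ψ(0) = 0 this makes ψ injective on all of ℤ_{41}, hence bijective (finite equal-size domain and codomain). In particular ψ is surjective.
Since ψ is surjective, we find the preimage of 32. The inverse of x ↦ x^39 on (ℤ_{41})^× is x ↦ x^39, because 39·39 = 1521 = 38·40 + 1 ≡ 1 (mod 40) and x^{40} = 1 for x ≠ 0 (Fermat). So ψ⁻¹(32) = 32^39 mod 41.
Repeated squaring mod 41: 32^1 ≡ 32, 32^2 ≡ 32² = 1024 ≡ 40, 32^4 ≡ 40² = 1600 ≡ 1, 32^8 ≡ 1² = 1, 32^16 ≡ 1² = 1, 32^32 ≡ 1² = 1. Since 39 = 32 + 4 + 2 + 1, 32^39 ≡ 1·1·40·32: 1·1 = 1, then 1·40 = 40, then 40·32 = 1280 ≡ 9. So 32^39 ≡ 9 (mod 41).
Hence ψ⁻¹(32) = 9.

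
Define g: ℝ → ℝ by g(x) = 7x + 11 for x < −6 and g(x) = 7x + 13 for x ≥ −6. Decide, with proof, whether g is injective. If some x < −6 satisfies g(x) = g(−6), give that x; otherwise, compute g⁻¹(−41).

-52/7

Both pieces are strictly increasing (slopes 7 and 7), so each is injective on its own interval.
The left piece maps (−∞, −6) onto (−∞, −31); the right piece maps [−6, ∞) onto [−29, ∞).
These images are disjoint, so no value is attained by both pieces. Hence g is injective.
Because the two images are disjoint, no x < −6 has g(x) = g(−6), so we compute g⁻¹(−41): −41 lies in (−∞, −31), so solve 7x + 11 = −41: x = (−41 − 11)/7 = −52/7.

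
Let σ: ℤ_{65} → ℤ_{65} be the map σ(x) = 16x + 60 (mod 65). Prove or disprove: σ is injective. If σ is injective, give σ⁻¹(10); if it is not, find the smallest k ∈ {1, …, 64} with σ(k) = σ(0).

By definition, injectivity means: for all a, b in the domain, σ(a) = σ(b) implies a = b.
Suppose σ(a) = σ(b) in ℤ_{65}. Then 16a + 60 ≡ 16b + 60 (mod 65), therefore 16(a − b) ≡ 0 (mod 65).
Since gcd(16, 65) = 1, 16 is invertible modulo 65, hence a − b ≡ 0 (mod 65), i.e. a = b.
Hence σ is injective.
We now compute 16⁻¹ mod 65 explicitly. Euclid's algorithm: 65 = 4·16 + 1; back-substituting gives 1 = 61·16 − 15·65, so 16⁻¹ ≡ 61 (mod 65).
Since σ is injective, we find σ⁻¹(10): we need 16x ≡ 10 − 60 ≡ 15 (mod 65). Using 16⁻¹ = 61: x ≡ 61·15 = 915 = 14·65 + 5, so x = 5.
Check: σ(5) = 16·5 + 60 = 140 = 2·65 + 10 ≡ 10 (mod 65).

5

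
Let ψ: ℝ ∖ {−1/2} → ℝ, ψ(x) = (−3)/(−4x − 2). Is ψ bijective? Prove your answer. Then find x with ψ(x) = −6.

If ψ(x) = 0, cross-multiplying gives −4(−3) = 0(−4x − 2), which simplifies to 12 = 0 — false.  So 0 has no preimage and ψ is not surjective.
Thus ψ is not bijective.
Solving ψ(x) = −6: cross-multiplying gives −3 = −6(−4x − 2), which rearranges to −24x = 15, so x = −5/8.

-5/8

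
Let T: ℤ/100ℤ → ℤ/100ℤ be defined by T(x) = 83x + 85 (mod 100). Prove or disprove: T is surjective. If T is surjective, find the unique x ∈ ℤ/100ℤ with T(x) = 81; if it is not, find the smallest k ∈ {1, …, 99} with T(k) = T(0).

By definition, surjectivity means every element of the codomain has a preimage under T.
Since gcd(83, 100) = 1, 83 is invertible modulo 100. Euclid's algorithm: 100 = 1·83 + 17, 83 = 4·17 + 15, 17 = 1·15 + 2, 15 = 7·2 + 1; back-substituting gives 1 = 47·83 − 39·100, so 83⁻¹ ≡ 47 (mod 100).
Then y ↦ 47(y − 85) is a two-sided inverse to T, so every y ∈ ℤ/100ℤ has a preimage.
Therefore T is surjective.
Since T is surjective, we compute T⁻¹(81): solve 83x + 85 ≡ 81 (mod 100), i.e. 83x ≡ 96 (mod 100).
Multiplying by 83⁻¹ = 47 gives x ≡ 47·96 = 4512 = 45·100 + 12 ≡ 12 (mod 100).
Check: T(12) = 83·12 + 85 = 1081 = 10·100 + 81 ≡ 81 (mod 100).

12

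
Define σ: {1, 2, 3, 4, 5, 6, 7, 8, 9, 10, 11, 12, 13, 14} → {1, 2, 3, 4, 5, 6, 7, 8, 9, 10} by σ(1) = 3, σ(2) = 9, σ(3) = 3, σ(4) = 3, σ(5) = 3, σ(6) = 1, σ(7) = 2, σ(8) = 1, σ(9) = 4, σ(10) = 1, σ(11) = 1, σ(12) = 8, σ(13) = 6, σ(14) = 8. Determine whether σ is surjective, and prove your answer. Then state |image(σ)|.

7

No element maps to 5, so σ is not surjective.
The image of σ is {1, 2, 3, 4, 6, 8, 9}, which has 7 elements.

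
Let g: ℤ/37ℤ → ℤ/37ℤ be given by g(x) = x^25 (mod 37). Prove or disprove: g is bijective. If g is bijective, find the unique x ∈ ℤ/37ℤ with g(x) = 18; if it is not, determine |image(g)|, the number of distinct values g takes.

Since 37 is prime, the nonzero elements of ℤ/37ℤ form a cyclic group of order 36.
As gcd(25, 36) = 1, raising to the 25th power is a bijection on this group: if a^25 ≡ b^25 then (ab^{−1})^25 = 1, and the only element of order dividing gcd(25, 36) = 1 is 1, so a = b.
With g(0) = 0 this makes g injective on all of ℤ/37ℤ, hence bijective (finite equal-size domain and codomain). In particular g is bijective.
Since g is bijective, we find the preimage of 18. The inverse of x ↦ x^25 on (ℤ/37ℤ)^× is x ↦ x^13, because 25·13 = 325 = 9·36 + 1 ≡ 1 (mod 36) and x^{36} = 1 for x ≠ 0 (Fermat). So g⁻¹(18) = 18^13 mod 37.
Repeated squaring mod 37: 18^1 ≡ 18, 18^2 ≡ 18² = 324 ≡ 28, 18^4 ≡ 28² = 784 ≡ 7, 18^8 ≡ 7² = 49 ≡ 12. Since 13 = 8 + 4 + 1, 18^13 ≡ 12·7·18: 12·7 = 84 ≡ 10, then 10·18 = 180 ≡ 32. So 18^13 ≡ 32 (mod 37).
Hence g⁻¹(18) = 32.

32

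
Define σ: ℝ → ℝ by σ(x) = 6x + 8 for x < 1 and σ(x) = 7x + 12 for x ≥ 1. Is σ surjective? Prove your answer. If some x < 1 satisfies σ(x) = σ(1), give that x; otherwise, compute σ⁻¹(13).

Both pieces are strictly increasing (slopes 6 and 7), so each is injective on its own interval.
The left piece maps (−∞, 1) onto (−∞, 14); the right piece maps [1, ∞) onto [19, ∞).
The union (−∞, 14) ∪ [19, ∞) omits the interval between 14 and 19; in particular 14 has no preimage. So σ is not surjective.
Because the two images are disjoint, no x < 1 has σ(x) = σ(1), so we compute σ⁻¹(13): 13 lies in (−∞, 14), so solve 6x + 8 = 13: x = (13 − 8)/6 = 5/6.

5/6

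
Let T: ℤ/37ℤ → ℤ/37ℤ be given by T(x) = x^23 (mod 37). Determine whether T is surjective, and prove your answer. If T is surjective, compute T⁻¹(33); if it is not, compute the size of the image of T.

16

Since 37 is prime, the nonzero elements of ℤ/37ℤ form a cyclic group of order 36.
As gcd(23, 36) = 1, raising to the 23rd power is a bijection on this group: if s^23 ≡ t^23 then (st^{−1})^23 = 1, and the only element of order dividing gcd(23, 36) = 1 is 1, so s = t.
With T(0) = 0 this makes T injective on all of ℤ/37ℤ, hence bijective (finite equal-size domain and codomain). In particular T is surjective.
Since T is surjective, we find the preimage of 33. The inverse of x ↦ x^23 on (ℤ/37ℤ)^× is x ↦ x^11, because 23·11 = 253 = 7·36 + 1 ≡ 1 (mod 36) and x^{36} = 1 for x ≠ 0 (Fermat). So T⁻¹(33) = 33^11 mod 37.
Repeated squaring mod 37: 33^1 ≡ 33, 33^2 ≡ 33² = 1089 ≡ 16, 33^4 ≡ 16² = 256 ≡ 34, 33^8 ≡ 34² = 1156 ≡ 9. Since 11 = 8 + 2 + 1, 33^11 ≡ 9·16·33: 9·16 = 144 ≡ 33, then 33·33 = 1089 ≡ 16. So 33^11 ≡ 16 (mod 37).
Hence T⁻¹(33) = 16.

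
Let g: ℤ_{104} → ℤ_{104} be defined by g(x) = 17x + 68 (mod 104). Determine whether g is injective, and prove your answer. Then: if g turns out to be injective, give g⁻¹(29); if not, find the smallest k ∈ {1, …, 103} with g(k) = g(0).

Recall: injectivity means: for all a, b in the domain, g(a) = g(b) implies a = b.
If g(a) = g(b), then 17a ≡ 17b (mod 104). Because gcd(17, 104) = 1, we may cancel 17 to get a ≡ b (mod 104).
Thus g is injective.
We now compute 17⁻¹ mod 104 explicitly. Euclid's algorithm: 104 = 6·17 + 2, 17 = 8·2 + 1; back-substituting gives 1 = 49·17 − 8·104, so 17⁻¹ ≡ 49 (mod 104).
Since g is injective, we compute g⁻¹(29): solve 17x + 68 ≡ 29 (mod 104), i.e. 17x ≡ 65 (mod 104).
Multiplying by 17⁻¹ = 49 gives x ≡ 49·65 = 3185 = 30·104 + 65 ≡ 65 (mod 104).
Check: g(65) = 17·65 + 68 = 1173 = 11·104 + 29 ≡ 29 (mod 104).

65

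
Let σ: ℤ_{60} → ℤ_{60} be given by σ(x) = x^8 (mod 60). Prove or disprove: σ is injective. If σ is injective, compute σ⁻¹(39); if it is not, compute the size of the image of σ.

σ(2): Repeated squaring mod 60: 2^1 ≡ 2, 2^2 ≡ 2² = 4, 2^4 ≡ 4² = 16, 2^8 ≡ 16² = 256 ≡ 16. So 2^8 ≡ 16 (mod 60).
σ(4): Repeated squaring mod 60: 4^1 ≡ 4, 4^2 ≡ 4² = 16, 4^4 ≡ 16² = 256 ≡ 16, 4^8 ≡ 16² = 256 ≡ 16. So 4^8 ≡ 16 (mod 60).
So σ(2) = σ(4) = 16 while 2 ≠ 4, so σ is not injective.
Since σ is not injective, we determine |image(σ)|. Computing x^8 mod 60 for each x (by repeated squaring, reducing mod 60 at every step), the values σ(0), σ(1), …, σ(59) are: 0, 1, 16, 21, 16, 25, 36, 1, 16, 21, 40, 1, 36, 1, 16, 45, 16, 1, 36, 1, 40, 21, 16, 1, 36, 25, 16, 21, 16, 1, 0, 1, 16, 21, 16, 25, 36, 1, 16, 21, 40, 1, 36, 1, 16, 45, 16, 1, 36, 1, 40, 21, 16, 1, 36, 25, 16, 21, 16, 1.
The distinct values are {0, 1, 16, 21, 25, 36, 40, 45}; there are 8 of them.

8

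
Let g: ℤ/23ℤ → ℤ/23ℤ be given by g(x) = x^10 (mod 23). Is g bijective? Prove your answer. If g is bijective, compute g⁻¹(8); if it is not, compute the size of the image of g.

g(11): Repeated squaring mod 23: 11^1 ≡ 11, 11^2 ≡ 11² = 121 ≡ 6, 11^4 ≡ 6² = 36 ≡ 13, 11^8 ≡ 13² = 169 ≡ 8. Since 10 = 8 + 2, 11^10 ≡ 8·6: 8·6 = 48 ≡ 2. So 11^10 ≡ 2 (mod 23).
g(12): Repeated squaring mod 23: 12^1 ≡ 12, 12^2 ≡ 12² = 144 ≡ 6, 12^4 ≡ 6² = 36 ≡ 13, 12^8 ≡ 13² = 169 ≡ 8. Since 10 = 8 + 2, 12^10 ≡ 8·6: 8·6 = 48 ≡ 2. So 12^10 ≡ 2 (mod 23).
So g(11) = g(12) = 2 while 11 ≠ 12, hence g is not injective, hence not bijective.
Since g is not bijective, we determine |image(g)|. Computing x^10 mod 23 for each x (by repeated squaring, reducing mod 23 at every step), the values g(0), g(1), …, g(22) are: 0, 1, 12, 8, 6, 9, 4, 13, 3, 18, 16, 2, 2, 16, 18, 3, 13, 4, 9, 6, 8, 12, 1.
The distinct values are {0, 1, 2, 3, 4, 6, 8, 9, 12, 13, 16, 18}; there are 12 of them.

12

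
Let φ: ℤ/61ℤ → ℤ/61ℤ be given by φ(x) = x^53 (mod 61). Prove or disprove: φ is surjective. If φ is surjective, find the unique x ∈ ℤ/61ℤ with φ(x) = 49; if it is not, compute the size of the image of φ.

39

Since 61 is prime, the nonzero elements of ℤ/61ℤ form a cyclic group of order 60.
As gcd(53, 60) = 1, raising to the 53rd power is a bijection on this group: if x_1^53 ≡ x_2^53 then (x_1x_2^{−1})^53 = 1, and the only element of order dividing gcd(53, 60) = 1 is 1, so x_1 = x_2.
With φ(0) = 0 this makes φ injective on all of ℤ/61ℤ, hence bijective (finite equal-size domain and codomain). In particular φ is surjective.
Since φ is surjective, we find the preimage of 49. The inverse of x ↦ x^53 on (ℤ/61ℤ)^× is x ↦ x^17, because 53·17 = 901 = 15·60 + 1 ≡ 1 (mod 60) and x^{60} = 1 for x ≠ 0 (Fermat). So φ⁻¹(49) = 49^17 mod 61.
Repeated squaring mod 61: 49^1 ≡ 49, 49^2 ≡ 49² = 2401 ≡ 22, 49^4 ≡ 22² = 484 ≡ 57, 49^8 ≡ 57² = 3249 ≡ 16, 49^16 ≡ 16² = 256 ≡ 12. Since 17 = 16 + 1, 49^17 ≡ 12·49: 12·49 = 588 ≡ 39. So 49^17 ≡ 39 (mod 61).
Hence φ⁻¹(49) = 39.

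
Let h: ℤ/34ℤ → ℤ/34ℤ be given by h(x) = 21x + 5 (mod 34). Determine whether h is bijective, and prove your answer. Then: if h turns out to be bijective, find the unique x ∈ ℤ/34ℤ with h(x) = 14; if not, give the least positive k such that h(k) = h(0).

If h(x_1) = h(x_2), then 21x_1 ≡ 21x_2 (mod 34). Because gcd(21, 34) = 1, we may cancel 21 to get x_1 ≡ x_2 (mod 34).
We now compute 21⁻¹ mod 34 explicitly. Euclid's algorithm: 34 = 1·21 + 13, 21 = 1·13 + 8, 13 = 1·8 + 5, 8 = 1·5 + 3, 5 = 1·3 + 2, 3 = 1·2 + 1; back-substituting gives 1 = 13·21 − 8·34, so 21⁻¹ ≡ 13 (mod 34).
Then y ↦ 13(y − 5) is a two-sided inverse to h, so every y ∈ ℤ/34ℤ has a preimage.
So h is bijective.
Since h is bijective, we compute h⁻¹(14): solve 21x + 5 ≡ 14 (mod 34), i.e. 21x ≡ 9 (mod 34).
Multiplying by 21⁻¹ = 13 gives x ≡ 13·9 = 117 = 3·34 + 15 ≡ 15 (mod 34).
Check: h(15) = 21·15 + 5 = 320 = 9·34 + 14 ≡ 14 (mod 34).

15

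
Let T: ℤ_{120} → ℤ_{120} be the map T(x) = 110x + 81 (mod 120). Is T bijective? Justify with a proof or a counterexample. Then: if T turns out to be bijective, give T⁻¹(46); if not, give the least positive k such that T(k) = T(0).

12

Recall that injectivity means: for all a, b in the domain, T(a) = T(b) implies a = b.
We have gcd(110, 120) = 10 > 1. Taking a = 0 and b = 12: T(0) = 81 and T(12) = 110·12 + 81 = 1401 ≡ 81 (mod 120).
So T(0) = T(12) while 0 ≠ 12, therefore T is not injective, hence not bijective.
Since T is not bijective, we find the least positive k with T(k) = T(0): this means 110k ≡ 0 (mod 120), i.e. 120 ∣ 110k. Since gcd(110, 120) = 10, dividing through by 10 this holds exactly when 12 ∣ 11k, and as gcd(11, 12) = 1, exactly when 12 ∣ k.
The smallest positive such k is 12.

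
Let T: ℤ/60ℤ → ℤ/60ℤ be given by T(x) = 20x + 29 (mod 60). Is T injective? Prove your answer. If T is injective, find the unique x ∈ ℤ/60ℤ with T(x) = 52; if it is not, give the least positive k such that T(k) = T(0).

3

We have gcd(20, 60) = 20 > 1. Taking s = 0 and t = 3: T(0) = 29 and T(3) = 20·3 + 29 = 89 ≡ 29 (mod 60).
So T(0) = T(3) while 0 ≠ 3, hence T is not injective.
Since T is not injective, we find the least positive k with T(k) = T(0): this means 20k ≡ 0 (mod 60), i.e. 60 ∣ 20k. Since gcd(20, 60) = 20, dividing through by 20 this holds exactly when 3 ∣ k.
The smallest positive such k is 3.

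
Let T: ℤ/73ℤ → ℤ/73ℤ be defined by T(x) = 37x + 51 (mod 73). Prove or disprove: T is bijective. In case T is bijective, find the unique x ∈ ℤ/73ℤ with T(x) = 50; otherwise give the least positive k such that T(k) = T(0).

71

Suppose T(s) = T(t) in ℤ/73ℤ. Then 37s + 51 ≡ 37t + 51 (mod 73), thus 37(s − t) ≡ 0 (mod 73).
Since gcd(37, 73) = 1, 37 is invertible modulo 73, hence s − t ≡ 0 (mod 73), i.e. s = t.
We now compute 37⁻¹ mod 73 explicitly. Euclid's algorithm: 73 = 1·37 + 36, 37 = 1·36 + 1; back-substituting gives 1 = 2·37 − 1·73, so 37⁻¹ ≡ 2 (mod 73).
For any y ∈ ℤ/73ℤ, x = 2(y − 51) mod 73 satisfies T(x) = 37·2(y − 51) + 51 ≡ y (since 37·2 ≡ 1 mod 73). So every y has a preimage.
Therefore T is bijective.
Since T is bijective, we find T⁻¹(50): we need 37x ≡ 50 − 51 ≡ 72 (mod 73). Using 37⁻¹ = 2: x ≡ 2·72 = 144 = 1·73 + 71, so x = 71.
Check: T(71) = 37·71 + 51 = 2678 = 36·73 + 50 ≡ 50 (mod 73).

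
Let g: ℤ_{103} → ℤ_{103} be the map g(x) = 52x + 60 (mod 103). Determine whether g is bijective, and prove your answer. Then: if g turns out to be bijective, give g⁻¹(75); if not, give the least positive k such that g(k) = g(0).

30

Recall that g is injective when g(u) = g(v) forces u = v.
Suppose g(u) = g(v) in ℤ_{103}. Then 52u + 60 ≡ 52v + 60 (mod 103), so 52(u − v) ≡ 0 (mod 103).
Since gcd(52, 103) = 1, 52 is invertible modulo 103, therefore u − v ≡ 0 (mod 103), i.e. u = v.
We now compute 52⁻¹ mod 103 explicitly. Euclid's algorithm: 103 = 1·52 + 51, 52 = 1·51 + 1; back-substituting gives 1 = 2·52 − 1·103, so 52⁻¹ ≡ 2 (mod 103).
For any y ∈ ℤ_{103}, x = 2(y − 60) mod 103 satisfies g(x) = 52·2(y − 60) + 60 ≡ y (since 52·2 ≡ 1 mod 103). So every y has a preimage.
So g is bijective.
Since g is bijective, we find g⁻¹(75): we need 52x ≡ 75 − 60 ≡ 15 (mod 103). Using 52⁻¹ = 2: x ≡ 2·15 = 30, so x = 30.
Check: g(30) = 52·30 + 60 = 1620 = 15·103 + 75 ≡ 75 (mod 103).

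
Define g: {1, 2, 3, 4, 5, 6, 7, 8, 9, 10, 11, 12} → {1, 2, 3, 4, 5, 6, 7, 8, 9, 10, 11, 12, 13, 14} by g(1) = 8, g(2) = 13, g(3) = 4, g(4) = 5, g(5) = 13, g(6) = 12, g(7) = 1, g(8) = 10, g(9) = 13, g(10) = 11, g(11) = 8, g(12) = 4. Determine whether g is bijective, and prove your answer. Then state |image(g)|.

g(2) = 13 = g(5) with 2 ≠ 5, so g is not injective, hence not bijective.
The image of g is {1, 4, 5, 8, 10, 11, 12, 13}, which has 8 elements.

8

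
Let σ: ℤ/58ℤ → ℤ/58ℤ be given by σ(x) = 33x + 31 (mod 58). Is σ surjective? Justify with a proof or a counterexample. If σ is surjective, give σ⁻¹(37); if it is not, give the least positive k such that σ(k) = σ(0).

Since gcd(33, 58) = 1, 33 is invertible modulo 58. Euclid's algorithm: 58 = 1·33 + 25, 33 = 1·25 + 8, 25 = 3·8 + 1; back-substituting gives 1 = 51·33 − 29·58, so 33⁻¹ ≡ 51 (mod 58).
For any y ∈ ℤ/58ℤ, x = 51(y − 31) mod 58 satisfies σ(x) = 33·51(y − 31) + 31 ≡ y (since 33·51 ≡ 1 mod 58). So every y has a preimage.
Hence σ is surjective.
Since σ is surjective, we find σ⁻¹(37): we need 33x ≡ 37 − 31 ≡ 6 (mod 58). Using 33⁻¹ = 51: x ≡ 51·6 = 306 = 5·58 + 16, so x = 16.
Check: σ(16) = 33·16 + 31 = 559 = 9·58 + 37 ≡ 37 (mod 58).

16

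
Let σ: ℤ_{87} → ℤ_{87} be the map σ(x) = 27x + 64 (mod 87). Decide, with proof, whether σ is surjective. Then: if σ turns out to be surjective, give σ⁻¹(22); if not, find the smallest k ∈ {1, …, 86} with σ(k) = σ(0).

29

Since gcd(27, 87) = 3, we have 27x ≡ 0 (mod 3) for all x, so σ(x) ≡ 1 (mod 3).
But 0 ≢ 1 (mod 3), so 0 ∈ ℤ_{87} has no preimage. Thus σ is not surjective.
Since σ is not surjective, we find the least positive k with σ(k) = σ(0): this means 27k ≡ 0 (mod 87), i.e. 87 ∣ 27k. Since gcd(27, 87) = 3, dividing through by 3 this holds exactly when 29 ∣ 9k, and as gcd(9, 29) = 1, exactly when 29 ∣ k.
The smallest positive such k is 29.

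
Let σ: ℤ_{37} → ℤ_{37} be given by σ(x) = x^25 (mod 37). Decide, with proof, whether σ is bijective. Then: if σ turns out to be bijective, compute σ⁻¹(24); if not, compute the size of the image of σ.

Since 37 is prime, the nonzero elements of ℤ_{37} form a cyclic group of order 36.
As gcd(25, 36) = 1, raising to the 25th power is a bijection on this group: if s^25 ≡ t^25 then (st^{−1})^25 = 1, and the only element of order dividing gcd(25, 36) = 1 is 1, so s = t.
With σ(0) = 0 this makes σ injective on all of ℤ_{37}, hence bijective (finite equal-size domain and codomain). In particular σ is bijective.
Since σ is bijective, we find the preimage of 24. The inverse of x ↦ x^25 on (ℤ_{37})^× is x ↦ x^13, because 25·13 = 325 = 9·36 + 1 ≡ 1 (mod 36) and x^{36} = 1 for x ≠ 0 (Fermat). So σ⁻¹(24) = 24^13 mod 37.
Repeated squaring mod 37: 24^1 ≡ 24, 24^2 ≡ 24² = 576 ≡ 21, 24^4 ≡ 21² = 441 ≡ 34, 24^8 ≡ 34² = 1156 ≡ 9. Since 13 = 8 + 4 + 1, 24^13 ≡ 9·34·24: 9·34 = 306 ≡ 10, then 10·24 = 240 ≡ 18. So 24^13 ≡ 18 (mod 37).
Hence σ⁻¹(24) = 18.

18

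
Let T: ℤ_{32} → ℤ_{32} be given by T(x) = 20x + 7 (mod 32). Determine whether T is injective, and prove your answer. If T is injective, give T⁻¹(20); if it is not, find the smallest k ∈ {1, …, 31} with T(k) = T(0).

We have gcd(20, 32) = 4 > 1. Taking u = 0 and v = 8: T(0) = 7 and T(8) = 20·8 + 7 = 167 ≡ 7 (mod 32).
So T(0) = T(8) while 0 ≠ 8, thus T is not injective.
Since T is not injective, we find the least positive k with T(k) = T(0): this means 20k ≡ 0 (mod 32), i.e. 32 ∣ 20k. Since gcd(20, 32) = 4, dividing through by 4 this holds exactly when 8 ∣ 5k, and as gcd(5, 8) = 1, exactly when 8 ∣ k.
The smallest positive such k is 8.

8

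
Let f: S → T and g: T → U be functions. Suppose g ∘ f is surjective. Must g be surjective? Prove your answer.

Let c ∈ U. Since g ∘ f is surjective, some a ∈ S has g(f(a)) = c. Then b = f(a) ∈ T satisfies g(b) = c. So g is surjective.

surjective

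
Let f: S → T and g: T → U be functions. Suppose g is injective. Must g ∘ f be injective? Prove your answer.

not injective

No. Take S = {1, 2}, T = U = {1, 2, 3, 4}, f(1) = f(2) = 1, and g = identity (injective).
Then (g ∘ f)(1) = (g ∘ f)(2) = 1 with 1 ≠ 2, so g ∘ f is not injective.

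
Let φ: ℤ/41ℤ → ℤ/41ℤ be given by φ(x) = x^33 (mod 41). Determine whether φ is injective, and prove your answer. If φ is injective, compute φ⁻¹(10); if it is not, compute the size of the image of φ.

Since 41 is prime, the nonzero elements of ℤ/41ℤ form a cyclic group of order 40.
As gcd(33, 40) = 1, raising to the 33rd power is a bijection on this group: if u^33 ≡ v^33 then (uv^{−1})^33 = 1, and the only element of order dividing gcd(33, 40) = 1 is 1, so u = v.
With φ(0) = 0 this makes φ injective on all of ℤ/41ℤ, hence bijective (finite equal-size domain and codomain). In particular φ is injective.
Since φ is injective, we find the preimage of 10. The inverse of x ↦ x^33 on (ℤ/41ℤ)^× is x ↦ x^17, because 33·17 = 561 = 14·40 + 1 ≡ 1 (mod 40) and x^{40} = 1 for x ≠ 0 (Fermat). So φ⁻¹(10) = 10^17 mod 41.
Repeated squaring mod 41: 10^1 ≡ 10, 10^2 ≡ 10² = 100 ≡ 18, 10^4 ≡ 18² = 324 ≡ 37, 10^8 ≡ 37² = 1369 ≡ 16, 10^16 ≡ 16² = 256 ≡ 10. Since 17 = 16 + 1, 10^17 ≡ 10·10: 10·10 = 100 ≡ 18. So 10^17 ≡ 18 (mod 41).
Hence φ⁻¹(10) = 18.

18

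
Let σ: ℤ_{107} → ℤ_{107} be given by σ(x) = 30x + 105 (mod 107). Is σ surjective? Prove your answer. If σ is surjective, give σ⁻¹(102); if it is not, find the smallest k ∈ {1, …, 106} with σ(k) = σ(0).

32

Since gcd(30, 107) = 1, 30 is invertible modulo 107. Euclid's algorithm: 107 = 3·30 + 17, 30 = 1·17 + 13, 17 = 1·13 + 4, 13 = 3·4 + 1; back-substituting gives 1 = 25·30 − 7·107, so 30⁻¹ ≡ 25 (mod 107).
For any y ∈ ℤ_{107}, x = 25(y − 105) mod 107 satisfies σ(x) = 30·25(y − 105) + 105 ≡ y (since 30·25 ≡ 1 mod 107). So every y has a preimage.
Thus σ is surjective.
Since σ is surjective, we find σ⁻¹(102): we need 30x ≡ 102 − 105 ≡ 104 (mod 107). Using 30⁻¹ = 25: x ≡ 25·104 = 2600 = 24·107 + 32, so x = 32.
Check: σ(32) = 30·32 + 105 = 1065 = 9·107 + 102 ≡ 102 (mod 107).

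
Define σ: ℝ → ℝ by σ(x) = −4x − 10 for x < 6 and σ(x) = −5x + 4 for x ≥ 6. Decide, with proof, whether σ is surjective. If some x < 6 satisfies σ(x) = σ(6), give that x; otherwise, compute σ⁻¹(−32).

Both pieces are strictly decreasing (slopes −4 and −5), so each is injective on its own interval.
The left piece maps (−∞, 6) onto (−34, ∞); the right piece maps [6, ∞) onto (−∞, −26].
The union (−34, ∞) ∪ (−∞, −26] covers ℝ, so σ is surjective.
For the follow-up: the images overlap, so an x < 6 with σ(x) = σ(6) exists. σ(6) = −26; solving −4x − 10 = −26 for x < 6 gives x = (−26 + 10)/(−4) = 4.

4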